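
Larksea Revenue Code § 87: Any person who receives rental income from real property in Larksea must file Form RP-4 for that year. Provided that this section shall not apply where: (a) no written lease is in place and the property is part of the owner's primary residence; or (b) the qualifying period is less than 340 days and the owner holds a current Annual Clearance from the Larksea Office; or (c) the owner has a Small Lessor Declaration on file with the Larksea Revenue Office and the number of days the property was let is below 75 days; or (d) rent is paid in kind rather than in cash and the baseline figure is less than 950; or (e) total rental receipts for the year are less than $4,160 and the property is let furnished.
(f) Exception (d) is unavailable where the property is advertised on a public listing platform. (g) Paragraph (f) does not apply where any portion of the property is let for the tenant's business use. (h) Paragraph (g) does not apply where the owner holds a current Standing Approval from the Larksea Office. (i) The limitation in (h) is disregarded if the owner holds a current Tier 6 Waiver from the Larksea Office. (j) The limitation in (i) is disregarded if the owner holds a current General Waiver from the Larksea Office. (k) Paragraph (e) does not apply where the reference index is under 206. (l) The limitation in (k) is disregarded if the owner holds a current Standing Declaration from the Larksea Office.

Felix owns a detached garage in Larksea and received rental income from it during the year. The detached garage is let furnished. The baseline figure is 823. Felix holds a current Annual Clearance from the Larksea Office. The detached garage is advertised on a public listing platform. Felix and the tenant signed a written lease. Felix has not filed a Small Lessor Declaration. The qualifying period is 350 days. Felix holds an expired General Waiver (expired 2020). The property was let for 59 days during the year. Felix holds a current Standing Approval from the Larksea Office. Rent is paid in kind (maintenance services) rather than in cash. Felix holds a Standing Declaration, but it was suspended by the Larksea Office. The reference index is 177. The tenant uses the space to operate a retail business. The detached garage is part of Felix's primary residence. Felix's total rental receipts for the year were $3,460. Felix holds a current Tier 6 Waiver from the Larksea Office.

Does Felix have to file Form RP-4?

Exception (a) fails — a written lease is in place.
Exception (b) does not apply: the qualifying period is 350 days, not less than 340 days.
Exception (c) fails — no Small Lessor Declaration is on file.
All of (d)'s requirements are met (rent is paid in kind; the baseline figure is 823, less than the 950 limit). Applying paragraphs (f)–(j): (f) would limit (d) — the property is publicly advertised — but (g) sets (f) aside: (g) operates against (f): the space is let for business use. (h) would limit (g) — a current Standing Approval is held — but (i) sets (h) aside: (i) operates — a current Tier 6 Waiver is held. (j), which would lift (i), is not triggered — no current General Waiver is held. Exception (d) stands.
Exception (e)'s conditions are all satisfied: total rental receipts for the year are $3,460, less than the $4,160 limit; the property is let furnished. But applying paragraphs (k)–(l): (k) operates against (e): the reference index is 177, under the 206 limit. (l), which would lift (k), does not operate here — there is no Standing Declaration in force. (e) is therefore removed.

No — exception (d) applies; Felix is not required to file Form RP-4.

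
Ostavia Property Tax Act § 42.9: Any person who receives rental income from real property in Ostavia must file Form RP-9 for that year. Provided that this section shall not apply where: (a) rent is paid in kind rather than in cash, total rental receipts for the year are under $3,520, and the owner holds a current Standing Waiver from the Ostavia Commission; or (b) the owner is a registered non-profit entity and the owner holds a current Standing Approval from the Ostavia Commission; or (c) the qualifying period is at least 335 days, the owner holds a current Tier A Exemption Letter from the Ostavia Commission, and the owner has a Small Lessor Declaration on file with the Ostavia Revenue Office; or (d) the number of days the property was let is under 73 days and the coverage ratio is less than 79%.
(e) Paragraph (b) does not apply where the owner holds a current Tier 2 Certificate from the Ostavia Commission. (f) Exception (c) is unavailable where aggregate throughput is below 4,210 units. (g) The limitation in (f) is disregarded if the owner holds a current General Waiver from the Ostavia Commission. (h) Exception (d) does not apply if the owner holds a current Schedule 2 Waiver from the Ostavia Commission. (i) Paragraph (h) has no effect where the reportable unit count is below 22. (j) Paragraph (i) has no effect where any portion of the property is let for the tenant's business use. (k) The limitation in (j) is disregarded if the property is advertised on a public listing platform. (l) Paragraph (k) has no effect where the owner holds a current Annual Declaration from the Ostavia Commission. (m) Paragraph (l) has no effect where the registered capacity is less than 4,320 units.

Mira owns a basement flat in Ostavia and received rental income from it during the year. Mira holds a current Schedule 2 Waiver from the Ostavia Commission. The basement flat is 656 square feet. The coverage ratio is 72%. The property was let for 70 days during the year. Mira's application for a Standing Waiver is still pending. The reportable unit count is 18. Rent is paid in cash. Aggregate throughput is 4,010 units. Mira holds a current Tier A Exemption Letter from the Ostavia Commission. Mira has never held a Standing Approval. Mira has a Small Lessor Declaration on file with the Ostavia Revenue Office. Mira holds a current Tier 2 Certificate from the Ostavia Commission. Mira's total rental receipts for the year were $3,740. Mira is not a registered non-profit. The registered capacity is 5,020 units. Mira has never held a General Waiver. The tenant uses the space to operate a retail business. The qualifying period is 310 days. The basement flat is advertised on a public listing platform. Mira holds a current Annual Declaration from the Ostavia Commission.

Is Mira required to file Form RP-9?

Exception (a) does not apply: rent is paid in cash.
Exception (b) does not apply: Mira is not a registered non-profit.
Exception (c) does not apply: the qualifying period is 310 days, short of 335 days.
Exception (d): the number of days the property was let is 70 days, under the 73 days limit; the coverage ratio is 72%, less than the 79% limit — every condition holds. But: (h) applies — a current Schedule 2 Waiver is held. (i) operates (the reportable unit count is 18, below the 22 limit), but is set aside by (j): (j) operates against (i): the space is let for business use. (k) applies (the property is publicly advertised), but is set aside by (l): (l) operates against (k): a current Annual Declaration is held. (m) is inapplicable (the registered capacity is 5,020 units, not less than 4,320 units), so (l) stands. Exception (d) does not apply.
No exception is made out. Mira falls within the general rule.

Yes — Mira must file Form RP-9.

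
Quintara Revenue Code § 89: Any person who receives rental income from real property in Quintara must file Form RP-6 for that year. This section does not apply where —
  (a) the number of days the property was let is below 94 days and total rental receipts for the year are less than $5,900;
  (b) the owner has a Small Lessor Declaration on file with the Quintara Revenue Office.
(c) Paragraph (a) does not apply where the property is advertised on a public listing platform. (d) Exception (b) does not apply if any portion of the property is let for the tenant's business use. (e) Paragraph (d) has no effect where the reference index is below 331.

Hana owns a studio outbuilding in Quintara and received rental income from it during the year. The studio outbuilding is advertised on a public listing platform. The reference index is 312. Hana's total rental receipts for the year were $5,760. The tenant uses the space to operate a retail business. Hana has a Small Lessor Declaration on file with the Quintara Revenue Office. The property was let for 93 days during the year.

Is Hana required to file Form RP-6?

No — exception (b) applies; Hana is not required to file Form RP-6.

All of (a)'s requirements are met (the number of days the property was let is 93 days, below the 94 days limit; total rental receipts for the year are $5,760, less than the $5,900 limit). Turning to paragraph (c): (c) operates — the property is publicly advertised. So (a) is unavailable.
Exception (b): a Small Lessor Declaration is on file — every condition holds. Under paragraphs (d)–(e): (d) applies (the space is let for business use), but is displaced by (e): (e) is engaged — the reference index is 312, below the 331 limit. So (b) applies.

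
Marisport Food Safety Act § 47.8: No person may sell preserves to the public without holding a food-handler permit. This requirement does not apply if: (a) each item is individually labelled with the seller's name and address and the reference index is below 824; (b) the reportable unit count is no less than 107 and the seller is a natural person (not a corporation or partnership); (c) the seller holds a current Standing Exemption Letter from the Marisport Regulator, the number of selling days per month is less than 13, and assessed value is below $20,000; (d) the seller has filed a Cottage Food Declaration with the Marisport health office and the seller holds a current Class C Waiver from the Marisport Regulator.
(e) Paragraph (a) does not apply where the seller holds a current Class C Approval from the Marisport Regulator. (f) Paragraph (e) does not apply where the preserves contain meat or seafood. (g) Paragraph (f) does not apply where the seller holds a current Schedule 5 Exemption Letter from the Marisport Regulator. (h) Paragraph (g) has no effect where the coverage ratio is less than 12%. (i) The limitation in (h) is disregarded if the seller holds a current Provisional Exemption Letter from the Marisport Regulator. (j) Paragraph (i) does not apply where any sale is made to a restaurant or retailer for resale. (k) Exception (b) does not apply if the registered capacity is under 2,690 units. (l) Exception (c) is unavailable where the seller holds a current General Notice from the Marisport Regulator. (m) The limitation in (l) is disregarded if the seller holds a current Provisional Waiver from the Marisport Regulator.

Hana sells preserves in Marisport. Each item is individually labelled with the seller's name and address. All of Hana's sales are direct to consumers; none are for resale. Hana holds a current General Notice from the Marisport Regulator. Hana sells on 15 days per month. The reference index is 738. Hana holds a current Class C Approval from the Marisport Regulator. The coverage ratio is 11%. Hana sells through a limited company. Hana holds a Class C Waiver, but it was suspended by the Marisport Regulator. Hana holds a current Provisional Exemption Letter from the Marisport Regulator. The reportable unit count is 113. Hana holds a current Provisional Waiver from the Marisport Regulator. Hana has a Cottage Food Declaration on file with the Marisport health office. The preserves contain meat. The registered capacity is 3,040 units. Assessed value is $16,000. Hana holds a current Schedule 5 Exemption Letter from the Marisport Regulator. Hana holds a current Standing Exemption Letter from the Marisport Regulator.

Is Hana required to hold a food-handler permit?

Yes — Hana must hold a food-handler permit.

All of (a)'s requirements are met (items are individually labelled; the reference index is 738, below the 824 limit). But: (e) operates against (a): a current Class C Approval is held. (f) would limit (e) — the preserves contain meat — but (g) sets (f) aside: (g) is triggered — a current Schedule 5 Exemption Letter is held. (h) would limit (g) — the coverage ratio is 11%, less than the 12% limit — but (i) sets (h) aside: (i) operates against (h): a current Provisional Exemption Letter is held. (j), which would lift (i), is inapplicable — no sales are for resale. (a) is therefore removed.
Exception (b) requires that the seller is a natural person (not a corporation or partnership); but the seller operates through a limited company, so (b) is unavailable.
Exception (c) fails — the number of selling days per month is 15, not less than 13.
Exception (d) does not apply: the Class C Waiver is not current.
None of the exceptions is available; § 47.8 applies in full.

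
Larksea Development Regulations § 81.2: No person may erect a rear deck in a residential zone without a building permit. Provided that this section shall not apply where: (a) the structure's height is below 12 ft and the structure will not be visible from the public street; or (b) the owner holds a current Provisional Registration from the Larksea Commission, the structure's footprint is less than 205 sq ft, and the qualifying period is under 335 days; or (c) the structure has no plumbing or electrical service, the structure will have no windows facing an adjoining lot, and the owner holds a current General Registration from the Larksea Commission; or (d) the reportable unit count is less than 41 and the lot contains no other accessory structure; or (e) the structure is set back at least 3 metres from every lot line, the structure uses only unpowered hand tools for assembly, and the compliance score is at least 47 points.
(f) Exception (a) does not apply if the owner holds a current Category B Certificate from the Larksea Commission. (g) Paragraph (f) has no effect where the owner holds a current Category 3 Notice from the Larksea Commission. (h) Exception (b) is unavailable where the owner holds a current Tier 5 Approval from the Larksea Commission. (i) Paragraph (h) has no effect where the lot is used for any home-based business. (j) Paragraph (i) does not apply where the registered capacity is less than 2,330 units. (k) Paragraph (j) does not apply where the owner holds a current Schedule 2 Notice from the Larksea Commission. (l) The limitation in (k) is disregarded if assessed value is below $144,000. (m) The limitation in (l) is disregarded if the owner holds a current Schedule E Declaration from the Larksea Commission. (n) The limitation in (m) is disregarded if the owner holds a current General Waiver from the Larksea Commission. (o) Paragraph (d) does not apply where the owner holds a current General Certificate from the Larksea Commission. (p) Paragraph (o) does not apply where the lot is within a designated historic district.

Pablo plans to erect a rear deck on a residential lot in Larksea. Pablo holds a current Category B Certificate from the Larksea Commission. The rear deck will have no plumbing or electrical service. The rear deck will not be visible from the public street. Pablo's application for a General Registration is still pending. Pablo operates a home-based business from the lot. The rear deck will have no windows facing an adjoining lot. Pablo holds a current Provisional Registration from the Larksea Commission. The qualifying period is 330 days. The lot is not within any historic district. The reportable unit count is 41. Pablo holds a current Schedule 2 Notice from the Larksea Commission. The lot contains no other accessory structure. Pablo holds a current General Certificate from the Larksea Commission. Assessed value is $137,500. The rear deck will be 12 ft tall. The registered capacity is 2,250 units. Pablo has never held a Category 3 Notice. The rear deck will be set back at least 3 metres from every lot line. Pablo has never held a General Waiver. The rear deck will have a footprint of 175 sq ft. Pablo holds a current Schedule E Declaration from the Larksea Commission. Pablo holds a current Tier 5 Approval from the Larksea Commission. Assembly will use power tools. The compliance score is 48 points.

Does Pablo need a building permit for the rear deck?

Exception (a) fails — the structure's height is 12 ft, not below 12 ft.
Exception (b): a current Provisional Registration is held; the structure's footprint is 175 sq ft, less than the 205 sq ft limit; the qualifying period is 330 days, under the 335 days limit — every condition holds. Applying paragraphs (h)–(n): (h) would limit (b) — a current Tier 5 Approval is held — but (i) sets (h) aside: (i) operates against (h): a home-based business operates on the lot. (j) applies (the registered capacity is 2,250 units, less than the 2,330 units limit), but is itself disapplied by (k): (k) operates against (j): a current Schedule 2 Notice is held. (l) is engaged (assessed value is $137,500, below the $144,000 limit), but is set aside by (m): (m) operates against (l): a current Schedule E Declaration is held. (n), which would lift (m), is inapplicable — the General Waiver is not current. So (b) applies.
Exception (c) does not apply: there is no General Registration in force.
Exception (d) does not apply: the reportable unit count is 41, not less than 41.
Exception (e) requires that the structure uses only unpowered hand tools for assembly; but assembly uses power tools, so (e) is unavailable.

No — exception (b) applies; Pablo does not need a building permit.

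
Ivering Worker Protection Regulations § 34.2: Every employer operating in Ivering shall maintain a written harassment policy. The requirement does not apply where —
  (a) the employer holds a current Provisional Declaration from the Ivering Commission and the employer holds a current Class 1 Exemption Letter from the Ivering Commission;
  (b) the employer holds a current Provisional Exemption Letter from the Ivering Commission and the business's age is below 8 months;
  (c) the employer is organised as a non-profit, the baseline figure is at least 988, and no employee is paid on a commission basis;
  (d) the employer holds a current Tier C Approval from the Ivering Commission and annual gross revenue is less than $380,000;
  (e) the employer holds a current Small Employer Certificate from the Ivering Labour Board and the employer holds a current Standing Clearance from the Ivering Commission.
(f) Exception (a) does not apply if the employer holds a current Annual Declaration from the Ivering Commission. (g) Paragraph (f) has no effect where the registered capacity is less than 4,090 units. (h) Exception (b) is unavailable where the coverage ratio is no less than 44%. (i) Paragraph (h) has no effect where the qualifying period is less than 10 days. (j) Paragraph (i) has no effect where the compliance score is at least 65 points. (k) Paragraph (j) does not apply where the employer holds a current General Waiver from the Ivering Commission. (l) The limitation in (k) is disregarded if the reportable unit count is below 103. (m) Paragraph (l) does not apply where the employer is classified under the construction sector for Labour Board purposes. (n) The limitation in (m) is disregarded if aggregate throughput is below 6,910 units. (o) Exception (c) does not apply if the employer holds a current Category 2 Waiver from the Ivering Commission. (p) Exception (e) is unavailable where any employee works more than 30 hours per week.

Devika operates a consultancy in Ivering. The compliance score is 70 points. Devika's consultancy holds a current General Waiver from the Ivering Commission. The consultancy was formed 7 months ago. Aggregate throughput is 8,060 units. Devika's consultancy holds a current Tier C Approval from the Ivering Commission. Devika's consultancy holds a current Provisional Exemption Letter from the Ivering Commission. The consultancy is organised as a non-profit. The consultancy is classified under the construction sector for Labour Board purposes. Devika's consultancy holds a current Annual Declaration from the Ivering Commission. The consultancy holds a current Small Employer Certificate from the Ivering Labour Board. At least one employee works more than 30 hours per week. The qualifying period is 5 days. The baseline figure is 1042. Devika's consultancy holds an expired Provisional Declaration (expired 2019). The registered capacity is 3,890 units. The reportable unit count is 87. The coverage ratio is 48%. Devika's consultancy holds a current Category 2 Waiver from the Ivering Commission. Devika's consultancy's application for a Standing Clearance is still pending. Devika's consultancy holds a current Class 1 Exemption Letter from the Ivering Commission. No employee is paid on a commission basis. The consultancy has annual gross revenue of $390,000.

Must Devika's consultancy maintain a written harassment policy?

Exception (a) does not apply: there is no Provisional Declaration in force.
All of (b)'s requirements are met (a current Provisional Exemption Letter is held; the business's age is 7 months, below the 8 months limit). Under paragraphs (h)–(n): (h) applies (the coverage ratio is 48%, meeting the 44% threshold), but is itself disapplied by (i): (i) operates — the qualifying period is 5 days, less than the 10 days limit. (j) would limit (i) — the compliance score is 70 points, meeting the 65 points threshold — but (k) sets (j) aside: (k) operates against (j): a current General Waiver is held. (l) would limit (k) — the reportable unit count is 87, below the 103 limit — but (m) sets (l) aside: (m) is engaged — the consultancy is classified under the construction sector. (n) is not engaged (aggregate throughput is 8,060 units, not below 6,910 units), so (m) stands. Exception (b) stands.
All of (c)'s requirements are met (the employer is a non-profit; the baseline figure is 1,042, meeting the 988 threshold; no employee is paid on commission). But applying paragraph (o): (o) operates — a current Category 2 Waiver is held. Exception (c) does not apply.
Exception (d) requires that annual gross revenue is less than $380,000; but annual gross revenue is $390,000, not less than $380,000, so (d) is unavailable.
Exception (e) does not apply: the Standing Clearance is not current.

No — exception (b) applies; Devika's consultancy is not required to maintain a written harassment policy.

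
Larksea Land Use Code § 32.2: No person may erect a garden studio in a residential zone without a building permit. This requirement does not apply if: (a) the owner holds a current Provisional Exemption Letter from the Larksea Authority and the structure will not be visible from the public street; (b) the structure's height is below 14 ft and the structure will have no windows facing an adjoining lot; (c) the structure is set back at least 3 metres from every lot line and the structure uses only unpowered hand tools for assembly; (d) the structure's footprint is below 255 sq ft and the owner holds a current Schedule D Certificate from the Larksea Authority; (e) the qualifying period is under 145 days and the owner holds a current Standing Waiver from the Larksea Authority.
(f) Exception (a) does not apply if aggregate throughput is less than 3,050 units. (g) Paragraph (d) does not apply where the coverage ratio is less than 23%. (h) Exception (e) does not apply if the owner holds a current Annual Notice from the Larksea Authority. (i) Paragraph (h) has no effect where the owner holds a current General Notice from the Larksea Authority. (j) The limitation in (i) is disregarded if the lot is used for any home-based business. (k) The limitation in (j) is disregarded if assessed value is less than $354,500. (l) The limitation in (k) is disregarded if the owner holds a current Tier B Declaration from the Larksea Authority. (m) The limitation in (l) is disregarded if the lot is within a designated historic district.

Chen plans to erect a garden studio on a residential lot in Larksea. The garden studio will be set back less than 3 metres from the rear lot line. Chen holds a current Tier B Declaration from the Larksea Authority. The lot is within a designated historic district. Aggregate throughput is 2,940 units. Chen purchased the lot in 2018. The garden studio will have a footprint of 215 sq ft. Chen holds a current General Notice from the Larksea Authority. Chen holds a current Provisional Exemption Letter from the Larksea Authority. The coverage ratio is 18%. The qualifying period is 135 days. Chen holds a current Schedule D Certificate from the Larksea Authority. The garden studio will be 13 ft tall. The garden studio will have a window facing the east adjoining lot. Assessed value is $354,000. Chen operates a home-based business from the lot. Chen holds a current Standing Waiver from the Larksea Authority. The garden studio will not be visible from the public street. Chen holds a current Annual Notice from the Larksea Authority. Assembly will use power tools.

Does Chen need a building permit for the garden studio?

No — exception (e) applies; Chen does not need a building permit.

All of (a)'s requirements are met (a current Provisional Exemption Letter is held; the structure will not be visible from the street). But applying paragraph (f): (f) operates against (a): aggregate throughput is 2,940 units, less than the 3,050 units limit. (a) is therefore removed.
Exception (b) requires that the structure will have no windows facing an adjoining lot; but a window faces an adjoining lot, so (b) is unavailable.
Exception (c) requires that the structure is set back at least 3 metres from every lot line; but the rear setback is under 3 m, so (c) is unavailable.
All of (d)'s requirements are met (the structure's footprint is 215 sq ft, below the 255 sq ft limit; a current Schedule D Certificate is held). But applying paragraph (g): (g) operates against (d): the coverage ratio is 18%, less than the 23% limit. (d) is therefore removed.
Exception (e)'s conditions are all satisfied: the qualifying period is 135 days, under the 145 days limit; a current Standing Waiver is held. Under paragraphs (h)–(m): (h) operates (a current Annual Notice is held), but is set aside by (i): (i) operates — a current General Notice is held. (j) is engaged (a home-based business operates on the lot), but yields to (k): (k) is engaged — assessed value is $354,000, less than the $354,500 limit. (l) is engaged (a current Tier B Declaration is held), but is set aside by (m): (m) applies — the lot is in a historic district. So (e) applies.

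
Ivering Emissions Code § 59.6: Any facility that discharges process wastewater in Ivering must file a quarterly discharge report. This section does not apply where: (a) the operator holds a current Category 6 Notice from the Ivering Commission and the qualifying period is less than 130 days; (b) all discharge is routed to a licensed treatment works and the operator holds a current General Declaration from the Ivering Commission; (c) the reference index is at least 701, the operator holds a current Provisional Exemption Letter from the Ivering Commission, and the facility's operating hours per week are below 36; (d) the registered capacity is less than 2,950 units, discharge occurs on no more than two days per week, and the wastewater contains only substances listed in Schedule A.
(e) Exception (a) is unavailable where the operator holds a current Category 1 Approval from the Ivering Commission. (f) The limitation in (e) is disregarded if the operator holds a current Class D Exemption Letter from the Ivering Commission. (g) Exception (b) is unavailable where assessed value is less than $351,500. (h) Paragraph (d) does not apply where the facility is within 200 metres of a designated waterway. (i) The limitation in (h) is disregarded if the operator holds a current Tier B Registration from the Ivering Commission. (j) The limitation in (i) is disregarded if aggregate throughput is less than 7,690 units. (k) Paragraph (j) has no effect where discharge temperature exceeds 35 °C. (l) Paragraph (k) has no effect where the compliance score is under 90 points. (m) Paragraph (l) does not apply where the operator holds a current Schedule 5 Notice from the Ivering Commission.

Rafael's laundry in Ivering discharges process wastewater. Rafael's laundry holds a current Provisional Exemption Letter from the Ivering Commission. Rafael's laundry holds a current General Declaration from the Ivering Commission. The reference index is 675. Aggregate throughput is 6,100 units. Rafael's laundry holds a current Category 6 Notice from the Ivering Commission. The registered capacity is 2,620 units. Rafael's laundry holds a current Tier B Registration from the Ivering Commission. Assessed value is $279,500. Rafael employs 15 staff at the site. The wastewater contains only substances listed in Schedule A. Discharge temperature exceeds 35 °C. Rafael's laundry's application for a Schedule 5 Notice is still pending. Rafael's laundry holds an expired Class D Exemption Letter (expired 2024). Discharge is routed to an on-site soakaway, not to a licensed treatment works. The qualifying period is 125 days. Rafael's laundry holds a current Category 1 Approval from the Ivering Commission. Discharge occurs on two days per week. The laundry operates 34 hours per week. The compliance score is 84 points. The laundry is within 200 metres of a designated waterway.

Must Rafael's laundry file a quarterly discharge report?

Exception (a) is satisfied on its face — a current Category 6 Notice is held; the qualifying period is 125 days, less than the 130 days limit. However, paragraphs (e)–(f) must be considered: (e) applies — a current Category 1 Approval is held. (f) does not operate here (the Class D Exemption Letter is not current), so (e) stands. Exception (a) does not apply.
Exception (b) does not apply: discharge is not routed to a licensed treatment works.
Exception (c) does not apply: the reference index is 675, short of 701.
Exception (d)'s conditions are all satisfied: the registered capacity is 2,620 units, less than the 2,950 units limit; discharge occurs on no more than two days per week; the wastewater is Schedule-A-only. Turning to paragraphs (h)–(m): (h) is engaged — the laundry is within 200 m of a designated waterway. (i) is triggered (a current Tier B Registration is held), but is itself disapplied by (j): (j) applies — aggregate throughput is 6,100 units, less than the 7,690 units limit. (k) operates (discharge temperature exceeds 35 °C), but is displaced by (l): (l) operates against (k): the compliance score is 84 points, under the 90 points limit. (m) is not engaged (there is no Schedule 5 Notice in force), so (l) stands. Exception (d) does not apply.
None of the exceptions is available; § 59.6 applies in full.

Yes — Rafael's laundry must file a quarterly discharge report.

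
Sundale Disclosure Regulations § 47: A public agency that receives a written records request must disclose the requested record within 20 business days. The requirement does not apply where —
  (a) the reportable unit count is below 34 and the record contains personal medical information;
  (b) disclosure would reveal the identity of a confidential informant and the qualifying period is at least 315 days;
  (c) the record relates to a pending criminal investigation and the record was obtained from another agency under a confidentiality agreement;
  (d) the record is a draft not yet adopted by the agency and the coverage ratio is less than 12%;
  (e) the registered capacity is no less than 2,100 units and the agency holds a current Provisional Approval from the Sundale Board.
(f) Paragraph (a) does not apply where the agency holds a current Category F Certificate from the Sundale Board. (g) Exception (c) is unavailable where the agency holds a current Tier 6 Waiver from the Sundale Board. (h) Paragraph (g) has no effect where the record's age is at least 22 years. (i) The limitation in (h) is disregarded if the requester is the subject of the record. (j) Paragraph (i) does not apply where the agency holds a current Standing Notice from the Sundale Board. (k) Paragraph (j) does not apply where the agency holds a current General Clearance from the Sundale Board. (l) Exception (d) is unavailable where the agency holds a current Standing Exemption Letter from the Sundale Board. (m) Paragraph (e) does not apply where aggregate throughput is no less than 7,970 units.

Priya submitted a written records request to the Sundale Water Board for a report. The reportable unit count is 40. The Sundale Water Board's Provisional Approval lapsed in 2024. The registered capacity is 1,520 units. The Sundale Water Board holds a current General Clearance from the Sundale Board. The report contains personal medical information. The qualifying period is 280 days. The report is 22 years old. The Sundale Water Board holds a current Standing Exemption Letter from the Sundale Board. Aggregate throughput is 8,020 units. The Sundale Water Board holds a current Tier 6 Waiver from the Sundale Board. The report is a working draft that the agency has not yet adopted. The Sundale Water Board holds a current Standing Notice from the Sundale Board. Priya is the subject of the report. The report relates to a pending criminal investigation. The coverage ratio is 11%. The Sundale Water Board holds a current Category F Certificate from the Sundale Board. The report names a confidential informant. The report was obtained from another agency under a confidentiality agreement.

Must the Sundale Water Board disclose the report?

Yes — the Sundale Water Board must disclose the report.

Exception (a) does not apply: the reportable unit count is 40, not below 34.
Exception (b) requires that the qualifying period is at least 315 days; but the qualifying period is 280 days, short of 315 days, so (b) is unavailable.
Exception (c): the report relates to a pending investigation; the report was obtained under a confidentiality agreement — every condition holds. But applying paragraphs (g)–(k): (g) is triggered — a current Tier 6 Waiver is held. (h) would limit (g) — the record's age is 22 years, meeting the 22 years threshold — but (i) sets (h) aside: (i) operates against (h): Priya is the subject of the report. (j) is engaged (a current Standing Notice is held), but yields to (k): (k) is triggered — a current General Clearance is held. So (c) is unavailable.
Exception (d): the report is an unadopted draft; the coverage ratio is 11%, less than the 12% limit — every condition holds. Turning to paragraph (l): (l) operates against (d): a current Standing Exemption Letter is held. So (d) is unavailable.
Exception (e) requires that the registered capacity is no less than 2,100 units; but the registered capacity is 1,520 units, short of 2,100 units, so (e) is unavailable.
Every exception is unavailable, so the rule governs.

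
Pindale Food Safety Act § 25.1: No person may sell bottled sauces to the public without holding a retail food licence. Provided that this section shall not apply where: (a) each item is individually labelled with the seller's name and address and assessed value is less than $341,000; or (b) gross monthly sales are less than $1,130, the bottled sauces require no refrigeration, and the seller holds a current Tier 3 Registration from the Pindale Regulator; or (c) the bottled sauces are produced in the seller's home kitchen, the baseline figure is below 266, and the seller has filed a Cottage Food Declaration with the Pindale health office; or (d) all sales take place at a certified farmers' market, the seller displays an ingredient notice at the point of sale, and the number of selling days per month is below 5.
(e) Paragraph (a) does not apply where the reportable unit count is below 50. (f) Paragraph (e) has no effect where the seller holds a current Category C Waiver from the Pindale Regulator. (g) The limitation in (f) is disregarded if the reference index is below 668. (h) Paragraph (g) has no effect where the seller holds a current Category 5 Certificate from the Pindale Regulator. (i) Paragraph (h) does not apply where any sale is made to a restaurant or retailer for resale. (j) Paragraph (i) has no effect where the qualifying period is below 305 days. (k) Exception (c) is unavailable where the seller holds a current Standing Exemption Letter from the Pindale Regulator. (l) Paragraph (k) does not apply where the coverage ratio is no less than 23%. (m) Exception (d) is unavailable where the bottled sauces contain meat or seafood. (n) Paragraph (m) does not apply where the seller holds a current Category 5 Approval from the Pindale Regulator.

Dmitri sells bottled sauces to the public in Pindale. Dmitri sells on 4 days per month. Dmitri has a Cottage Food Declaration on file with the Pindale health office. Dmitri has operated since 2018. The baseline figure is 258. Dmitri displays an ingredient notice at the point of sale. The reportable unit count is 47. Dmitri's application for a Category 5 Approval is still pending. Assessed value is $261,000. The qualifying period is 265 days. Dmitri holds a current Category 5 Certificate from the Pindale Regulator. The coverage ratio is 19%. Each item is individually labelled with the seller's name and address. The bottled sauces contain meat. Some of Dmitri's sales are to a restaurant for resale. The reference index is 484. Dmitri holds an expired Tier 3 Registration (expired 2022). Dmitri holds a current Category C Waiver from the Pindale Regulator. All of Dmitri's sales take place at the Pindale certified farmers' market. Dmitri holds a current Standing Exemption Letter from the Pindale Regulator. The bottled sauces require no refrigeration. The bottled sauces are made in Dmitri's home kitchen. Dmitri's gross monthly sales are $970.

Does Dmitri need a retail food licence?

Exception (a) is satisfied on its face — items are individually labelled; assessed value is $261,000, less than the $341,000 limit. Applying paragraphs (e)–(j): (e) would limit (a) — the reportable unit count is 47, below the 50 limit — but (f) sets (e) aside: (f) operates against (e): a current Category C Waiver is held. (g) is triggered (the reference index is 484, below the 668 limit), but is itself disapplied by (h): (h) operates — a current Category 5 Certificate is held. (i) is triggered (some sales are to a restaurant for resale), but is itself disapplied by (j): (j) applies — the qualifying period is 265 days, below the 305 days limit. Exception (a) stands.
Exception (b) requires that the seller holds a current Tier 3 Registration from the Pindale Regulator; but no current Tier 3 Registration is held, so (b) is unavailable.
All of (c)'s requirements are met (the bottled sauces are home-kitchen produced; the baseline figure is 258, below the 266 limit; a Cottage Food Declaration is on file). However, paragraphs (k)–(l) must be considered: (k) operates — a current Standing Exemption Letter is held. (l) is not triggered (the coverage ratio is 19%, short of 23%), so (k) stands. So (c) is unavailable.
Exception (d)'s conditions are all satisfied: all sales are at a certified farmers' market; an ingredient notice is displayed; the number of selling days per month is 4, below the 5 limit. But: (m) operates — the bottled sauces contain meat. (n) is inapplicable (no current Category 5 Approval is held), so (m) stands. Exception (d) does not apply.

No — exception (a) applies; Dmitri is not required to hold a retail food licence.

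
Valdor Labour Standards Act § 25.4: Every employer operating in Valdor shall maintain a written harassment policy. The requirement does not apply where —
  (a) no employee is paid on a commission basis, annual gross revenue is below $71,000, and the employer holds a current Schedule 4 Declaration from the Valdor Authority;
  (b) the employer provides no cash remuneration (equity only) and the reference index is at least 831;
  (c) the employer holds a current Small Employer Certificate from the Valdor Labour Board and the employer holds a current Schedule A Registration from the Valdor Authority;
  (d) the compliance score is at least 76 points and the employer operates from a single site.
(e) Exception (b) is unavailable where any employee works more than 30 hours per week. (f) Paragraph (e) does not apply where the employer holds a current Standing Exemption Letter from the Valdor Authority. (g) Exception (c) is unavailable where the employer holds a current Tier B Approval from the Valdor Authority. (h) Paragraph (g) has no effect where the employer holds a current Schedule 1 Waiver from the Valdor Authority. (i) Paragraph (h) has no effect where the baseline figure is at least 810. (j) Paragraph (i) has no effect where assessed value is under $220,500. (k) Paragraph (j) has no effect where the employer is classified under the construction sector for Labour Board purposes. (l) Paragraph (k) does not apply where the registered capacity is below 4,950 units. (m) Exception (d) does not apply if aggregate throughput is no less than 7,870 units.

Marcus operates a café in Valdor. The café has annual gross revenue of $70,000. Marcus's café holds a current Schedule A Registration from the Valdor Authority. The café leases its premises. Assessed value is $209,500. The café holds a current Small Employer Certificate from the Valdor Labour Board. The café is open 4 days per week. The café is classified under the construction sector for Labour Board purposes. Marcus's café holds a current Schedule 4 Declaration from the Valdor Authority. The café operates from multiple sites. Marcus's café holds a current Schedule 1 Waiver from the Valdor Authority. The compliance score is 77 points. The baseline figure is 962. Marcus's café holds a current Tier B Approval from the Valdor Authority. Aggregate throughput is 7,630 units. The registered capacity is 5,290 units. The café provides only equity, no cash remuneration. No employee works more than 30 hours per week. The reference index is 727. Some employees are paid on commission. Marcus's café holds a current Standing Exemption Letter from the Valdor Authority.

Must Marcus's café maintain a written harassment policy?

Yes — Marcus's café must maintain a written harassment policy.

Exception (a) does not apply: some employees are paid on commission.
Exception (b) does not apply: the reference index is 727, short of 831.
Exception (c) is satisfied on its face — a current Small Employer Certificate is held; a current Schedule A Registration is held. But: (g) operates against (c): a current Tier B Approval is held. (h) would limit (g) — a current Schedule 1 Waiver is held — but (i) sets (h) aside: (i) operates against (h): the baseline figure is 962, meeting the 810 threshold. (j) would limit (i) — assessed value is $209,500, under the $220,500 limit — but (k) sets (j) aside: (k) is engaged — the café is classified under the construction sector. (l) does not operate here (the registered capacity is 5,290 units, not below 4,950 units), so (k) stands. (c) is therefore removed.
Exception (d) fails — the employer operates from multiple sites.
No exception applies. The general rule governs.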